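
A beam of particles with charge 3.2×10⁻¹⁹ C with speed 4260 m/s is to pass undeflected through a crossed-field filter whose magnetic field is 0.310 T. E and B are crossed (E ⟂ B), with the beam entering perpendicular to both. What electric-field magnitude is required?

For straight-line motion qE = qvB, so E = vB.
E = 4260 × 0.310 = 1320 V/m.

E = 1320 V/m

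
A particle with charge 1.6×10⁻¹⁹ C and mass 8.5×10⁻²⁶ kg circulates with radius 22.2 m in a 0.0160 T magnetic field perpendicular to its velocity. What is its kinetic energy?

v = |q|Br/m, then KE = ½mv² = (qBr)²/(2m).
v = (1.6×10⁻¹⁹)(0.0160)(22.2)/8.5×10⁻²⁶ ≈ 6.686×10⁵ m/s.
KE = ½(8.5×10⁻²⁶)(6.686×10⁵)² ≈ 1.90×10⁻¹⁴ J = 1.19×10⁵ eV.

KE ≈ 1.19×10⁵ eV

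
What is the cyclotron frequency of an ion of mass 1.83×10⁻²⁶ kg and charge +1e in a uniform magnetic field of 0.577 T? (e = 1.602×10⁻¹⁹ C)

f ≈ 8.04×10⁵ Hz

f = |q|B/(2πm).
f = (1.602×10⁻¹⁹)(0.577)/(2π·1.83×10⁻²⁶) ≈ 8.04×10⁵ Hz.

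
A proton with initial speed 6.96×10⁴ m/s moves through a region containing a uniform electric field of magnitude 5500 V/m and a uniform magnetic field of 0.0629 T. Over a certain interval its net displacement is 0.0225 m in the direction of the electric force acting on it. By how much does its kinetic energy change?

The magnetic force is always ⟂ v and does no work; only the electric force changes KE.
ΔKE = F_E · d = |q|E d = (1.602×10⁻¹⁹)(5500)(0.0225) ≈ 1.98×10⁻¹⁷ J.

ΔKE ≈ 1.98×10⁻¹⁷ J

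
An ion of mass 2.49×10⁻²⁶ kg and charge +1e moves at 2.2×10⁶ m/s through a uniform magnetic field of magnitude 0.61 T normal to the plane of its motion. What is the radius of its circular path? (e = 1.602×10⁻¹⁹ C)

The magnetic force provides the centripetal force: |q|vB = mv²/r.
r = mv/(|q|B) = (2.49×10⁻²⁶)(2.2×10⁶)/((1.602×10⁻¹⁹)(0.61)) ≈ 0.56 m.

r ≈ 0.56 m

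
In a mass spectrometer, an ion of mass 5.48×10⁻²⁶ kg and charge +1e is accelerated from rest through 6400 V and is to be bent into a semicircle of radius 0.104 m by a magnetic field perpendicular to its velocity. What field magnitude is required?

B ≈ 0.636 T

v = √(2|q|V/m) = √(2·1.602×10⁻¹⁹·6400/5.48×10⁻²⁶) ≈ 1.934×10⁵ m/s.
B = mv/(|q|r) = (5.48×10⁻²⁶)(1.934×10⁵)/((1.602×10⁻¹⁹)(0.104)) ≈ 0.636 T.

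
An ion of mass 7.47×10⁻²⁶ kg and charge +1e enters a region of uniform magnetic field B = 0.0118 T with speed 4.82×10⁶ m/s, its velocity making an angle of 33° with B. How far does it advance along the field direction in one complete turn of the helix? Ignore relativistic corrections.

p ≈ 1000 m

v∥ = v cosθ = 4.82×10⁶·cos33° ≈ 4.042×10⁶ m/s.
T = 2πm/(|q|B) = 2π(7.47×10⁻²⁶)/((1.602×10⁻¹⁹)(0.0118)) ≈ 2.483×10⁻⁴ s.
pitch = v∥ T = (4.042×10⁶)(2.483×10⁻⁴) ≈ 1000 m.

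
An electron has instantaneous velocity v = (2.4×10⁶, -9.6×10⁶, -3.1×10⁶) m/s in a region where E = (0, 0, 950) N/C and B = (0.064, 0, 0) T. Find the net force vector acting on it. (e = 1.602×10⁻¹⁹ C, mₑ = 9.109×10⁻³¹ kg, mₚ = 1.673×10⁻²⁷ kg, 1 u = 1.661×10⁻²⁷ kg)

v×B = (0, -1.98×10⁵, 6.14×10⁵) N/C.
E + v×B = (0, -1.98×10⁵, 6.15×10⁵) N/C.
F = q(E + v×B) = (−1.602×10⁻¹⁹ C)·(0, -1.98×10⁵, 6.15×10⁵) = (0, 3.18×10⁻¹⁴, -9.86×10⁻¹⁴) N.

F ≈ (0, 3.18×10⁻¹⁴, -9.86×10⁻¹⁴) N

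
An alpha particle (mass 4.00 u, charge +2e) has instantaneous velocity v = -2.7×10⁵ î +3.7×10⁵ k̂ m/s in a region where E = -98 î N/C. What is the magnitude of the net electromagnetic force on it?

Only an electric field acts, so F = qE = (3.204×10⁻¹⁹ C)·(-98.0, 0, 0) = (-3.14×10⁻¹⁷, 0, 0) N.
|F| = 3.14×10⁻¹⁷ N.

|F| ≈ 3.14×10⁻¹⁷ N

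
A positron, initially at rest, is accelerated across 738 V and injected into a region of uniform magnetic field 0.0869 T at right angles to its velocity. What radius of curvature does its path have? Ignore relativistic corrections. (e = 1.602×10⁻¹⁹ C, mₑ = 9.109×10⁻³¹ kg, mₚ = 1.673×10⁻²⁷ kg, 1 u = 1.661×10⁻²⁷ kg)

r ≈ 1.05×10⁻³ m

Acceleration: |q|V = ½mv² ⇒ v = √(2|q|V/m) = √(2·1.602×10⁻¹⁹·738/9.109×10⁻³¹) ≈ 1.611×10⁷ m/s.
In the field: r = mv/(|q|B) = (9.109×10⁻³¹)(1.611×10⁷)/((1.602×10⁻¹⁹)(0.0869)) ≈ 1.05×10⁻³ m.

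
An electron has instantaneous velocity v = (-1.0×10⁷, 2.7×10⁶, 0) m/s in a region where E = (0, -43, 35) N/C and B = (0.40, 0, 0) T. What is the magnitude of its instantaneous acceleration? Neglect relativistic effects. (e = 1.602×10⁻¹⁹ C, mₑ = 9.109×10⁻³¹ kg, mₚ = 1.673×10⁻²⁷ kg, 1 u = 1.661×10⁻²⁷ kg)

v×B = (0, 0, -1.08×10⁶) N/C.
E + v×B = (0, -43.0, -1.08×10⁶) N/C.
F = q(E + v×B) = (−1.602×10⁻¹⁹ C)·(0, -43.0, -1.08×10⁶) = (0, 6.89×10⁻¹⁸, 1.73×10⁻¹³) N.
|a| = |F|/m = 1.730×10⁻¹³/9.109×10⁻³¹ ≈ 1.90×10¹⁷ m/s².

|a| ≈ 1.90×10¹⁷ m/s²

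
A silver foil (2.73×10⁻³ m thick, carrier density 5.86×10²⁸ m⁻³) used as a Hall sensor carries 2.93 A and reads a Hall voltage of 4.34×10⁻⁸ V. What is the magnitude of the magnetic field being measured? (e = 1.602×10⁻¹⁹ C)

B ≈ 0.380 T

From V_H = IB/(n e t), B = V_H n e t / I.
B = (4.34×10⁻⁸)(5.86×10²⁸)(1.602×10⁻¹⁹)(2.73×10⁻³)/2.93 ≈ 0.380 T.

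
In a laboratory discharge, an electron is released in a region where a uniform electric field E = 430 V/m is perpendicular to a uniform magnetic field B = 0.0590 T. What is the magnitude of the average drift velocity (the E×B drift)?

The steady drift has the magnetic force balancing the electric force, so v_d = E/B.
v_d = 430/0.0590 = 7290 m/s.

v_d ≈ 7290 m/s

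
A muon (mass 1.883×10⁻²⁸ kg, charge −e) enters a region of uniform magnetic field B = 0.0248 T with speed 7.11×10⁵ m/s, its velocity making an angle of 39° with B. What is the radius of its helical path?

v⊥ = v sinθ = 7.11×10⁵·sin39° ≈ 4.474×10⁵ m/s.
r = m v⊥/(|q|B) = (1.883×10⁻²⁸)(4.474×10⁵)/((1.602×10⁻¹⁹)(0.0248)) ≈ 0.0212 m.

r ≈ 0.0212 m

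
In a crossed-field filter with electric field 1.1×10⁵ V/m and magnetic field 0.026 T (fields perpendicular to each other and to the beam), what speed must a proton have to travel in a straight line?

Straight-line motion ⇒ electric and magnetic forces cancel, so E = vB.
v = E/B = 1.1×10⁵/0.026 = 4.2×10⁶ m/s.

v = 4.2×10⁶ m/s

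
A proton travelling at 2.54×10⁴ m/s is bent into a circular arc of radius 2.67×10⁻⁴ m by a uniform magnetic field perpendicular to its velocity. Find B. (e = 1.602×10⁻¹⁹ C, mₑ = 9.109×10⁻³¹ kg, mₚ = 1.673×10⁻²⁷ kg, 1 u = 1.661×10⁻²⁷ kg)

From |q|vB = mv²/r, B = mv/(|q|r).
B = (1.673×10⁻²⁷)(2.54×10⁴)/((1.602×10⁻¹⁹)(2.67×10⁻⁴)) ≈ 0.993 T.

B ≈ 0.993 T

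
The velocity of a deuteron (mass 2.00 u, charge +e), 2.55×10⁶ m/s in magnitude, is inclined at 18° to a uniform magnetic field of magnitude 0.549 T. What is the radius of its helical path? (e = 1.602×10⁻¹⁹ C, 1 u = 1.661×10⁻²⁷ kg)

v⊥ = v sinθ = 2.55×10⁶·sin18° ≈ 7.880×10⁵ m/s.
r = m v⊥/(|q|B) = (3.322×10⁻²⁷)(7.880×10⁵)/((1.602×10⁻¹⁹)(0.549)) ≈ 0.0298 m.

r ≈ 0.0298 m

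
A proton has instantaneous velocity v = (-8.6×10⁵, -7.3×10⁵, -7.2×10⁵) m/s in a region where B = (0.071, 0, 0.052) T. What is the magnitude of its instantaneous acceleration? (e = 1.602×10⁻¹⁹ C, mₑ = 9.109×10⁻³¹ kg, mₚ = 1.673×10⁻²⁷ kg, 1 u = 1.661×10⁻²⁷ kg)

|a| ≈ 6.18×10¹² m/s²

v×B = (-3.80×10⁴, -6400, 5.18×10⁴) N/C.
F = q v×B = (1.602×10⁻¹⁹ C)·(-3.80×10⁴, -6400, 5.18×10⁴) = (-6.08×10⁻¹⁵, -1.03×10⁻¹⁵, 8.30×10⁻¹⁵) N.
|a| = |F|/m = 1.034×10⁻¹⁴/1.673×10⁻²⁷ ≈ 6.18×10¹² m/s².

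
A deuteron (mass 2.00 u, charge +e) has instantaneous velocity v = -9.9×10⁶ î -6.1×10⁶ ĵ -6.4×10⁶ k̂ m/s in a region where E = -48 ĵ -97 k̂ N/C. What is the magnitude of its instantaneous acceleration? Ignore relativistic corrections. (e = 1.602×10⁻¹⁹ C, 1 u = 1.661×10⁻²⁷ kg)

Only an electric field acts, so F = qE = (1.602×10⁻¹⁹ C)·(0, -48.0, -97.0) = (0, -7.69×10⁻¹⁸, -1.55×10⁻¹⁷) N.
|a| = |F|/m = 1.734×10⁻¹⁷/3.322×10⁻²⁷ ≈ 5.22×10⁹ m/s².

|a| ≈ 5.22×10⁹ m/s²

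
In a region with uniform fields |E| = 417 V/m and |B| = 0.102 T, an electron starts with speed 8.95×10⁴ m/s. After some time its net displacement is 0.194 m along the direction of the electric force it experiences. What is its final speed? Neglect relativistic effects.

B does no work; ΔKE = |q|E d.
½mv_f² = ½mv₀² + |q|Ed = ½(9.109×10⁻³¹)(8.95×10⁴)² + (1.602×10⁻¹⁹)(417)(0.194) ≈ 3.648×10⁻²¹ J + 1.296×10⁻¹⁷ J ≈ 1.296×10⁻¹⁷ J.
v_f = √(2·1.296×10⁻¹⁷/9.109×10⁻³¹) ≈ 5.34×10⁶ m/s.

v_f ≈ 5.34×10⁶ m/s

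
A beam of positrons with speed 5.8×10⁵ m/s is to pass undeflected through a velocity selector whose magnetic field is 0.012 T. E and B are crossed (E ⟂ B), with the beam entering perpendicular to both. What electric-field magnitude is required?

For straight-line motion qE = qvB, so E = vB.
E = 5.8×10⁵ × 0.012 = 7000 V/m.

E = 7000 V/m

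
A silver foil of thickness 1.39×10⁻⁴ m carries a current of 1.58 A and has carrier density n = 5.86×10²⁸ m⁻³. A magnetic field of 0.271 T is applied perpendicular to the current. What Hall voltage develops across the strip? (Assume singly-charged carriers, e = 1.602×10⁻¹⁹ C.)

V_H ≈ 3.28×10⁻⁷ V

V_H = IB/(n e t).
V_H = (1.58)(0.271)/((5.86×10²⁸)(1.602×10⁻¹⁹)(1.39×10⁻⁴)) ≈ 3.28×10⁻⁷ V.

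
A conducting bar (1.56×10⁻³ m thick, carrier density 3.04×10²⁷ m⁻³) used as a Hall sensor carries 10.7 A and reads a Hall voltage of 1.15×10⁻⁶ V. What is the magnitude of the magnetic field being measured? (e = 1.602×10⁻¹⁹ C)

B ≈ 0.0817 T

From V_H = IB/(n e t), B = V_H n e t / I.
B = (1.15×10⁻⁶)(3.04×10²⁷)(1.602×10⁻¹⁹)(1.56×10⁻³)/10.7 ≈ 0.0817 T.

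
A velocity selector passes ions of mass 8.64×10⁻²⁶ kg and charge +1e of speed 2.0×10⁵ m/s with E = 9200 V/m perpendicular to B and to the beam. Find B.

B = 0.046 T

Balance of forces in the selector: qE = qvB ⇒ B = E/v.
B = 9200/2.0×10⁵ = 0.046 T.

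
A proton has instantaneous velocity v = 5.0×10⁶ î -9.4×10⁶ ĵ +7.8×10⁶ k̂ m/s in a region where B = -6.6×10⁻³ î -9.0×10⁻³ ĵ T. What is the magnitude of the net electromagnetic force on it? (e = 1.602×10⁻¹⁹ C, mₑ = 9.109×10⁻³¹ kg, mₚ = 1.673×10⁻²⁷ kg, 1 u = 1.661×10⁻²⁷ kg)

v×B = (7.02×10⁴, -5.15×10⁴, -1.07×10⁵) N/C.
F = q v×B = (1.602×10⁻¹⁹ C)·(7.02×10⁴, -5.15×10⁴, -1.07×10⁵) = (1.12×10⁻¹⁴, -8.25×10⁻¹⁵, -1.71×10⁻¹⁴) N.
|F| = 2.21×10⁻¹⁴ N.

|F| ≈ 2.21×10⁻¹⁴ N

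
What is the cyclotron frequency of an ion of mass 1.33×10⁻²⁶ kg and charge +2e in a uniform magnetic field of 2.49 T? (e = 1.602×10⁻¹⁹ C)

f = |q|B/(2πm).
f = (3.204×10⁻¹⁹)(2.49)/(2π·1.33×10⁻²⁶) ≈ 9.55×10⁶ Hz.

f ≈ 9.55×10⁶ Hz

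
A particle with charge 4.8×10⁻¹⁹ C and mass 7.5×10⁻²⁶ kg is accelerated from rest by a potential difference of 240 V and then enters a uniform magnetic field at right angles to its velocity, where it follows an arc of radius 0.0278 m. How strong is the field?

B ≈ 0.312 T

v = √(2|q|V/m) = √(2·4.8×10⁻¹⁹·240/7.5×10⁻²⁶) ≈ 5.543×10⁴ m/s.
B = mv/(|q|r) = (7.5×10⁻²⁶)(5.543×10⁴)/((4.8×10⁻¹⁹)(0.0278)) ≈ 0.312 T.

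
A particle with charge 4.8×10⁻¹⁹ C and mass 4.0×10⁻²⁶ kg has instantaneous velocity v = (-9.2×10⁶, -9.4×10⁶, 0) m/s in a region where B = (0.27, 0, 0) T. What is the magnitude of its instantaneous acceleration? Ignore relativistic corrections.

v×B = (0, 0, 2.54×10⁶) N/C.
F = q v×B = (4.8×10⁻¹⁹ C)·(0, 0, 2.54×10⁶) = (0, 0, 1.22×10⁻¹²) N.
|a| = |F|/m = 1.218×10⁻¹²/4.0×10⁻²⁶ ≈ 3.05×10¹³ m/s².

|a| ≈ 3.05×10¹³ m/s²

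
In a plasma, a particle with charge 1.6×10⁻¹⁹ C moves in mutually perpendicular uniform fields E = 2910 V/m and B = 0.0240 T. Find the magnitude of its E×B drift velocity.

v_d ≈ 1.21×10⁵ m/s

The steady drift has the magnetic force balancing the electric force, so v_d = E/B.
v_d = 2910/0.0240 = 1.21×10⁵ m/s.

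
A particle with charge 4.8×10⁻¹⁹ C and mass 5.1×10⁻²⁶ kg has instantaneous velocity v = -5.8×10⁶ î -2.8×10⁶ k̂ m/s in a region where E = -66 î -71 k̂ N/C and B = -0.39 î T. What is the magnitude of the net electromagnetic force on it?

|F| ≈ 5.24×10⁻¹³ N

v×B = (0, 1.09×10⁶, 0) N/C.
E + v×B = (-66.0, 1.09×10⁶, -71.0) N/C.
F = q(E + v×B) = (4.8×10⁻¹⁹ C)·(-66.0, 1.09×10⁶, -71.0) = (-3.17×10⁻¹⁷, 5.24×10⁻¹³, -3.41×10⁻¹⁷) N.
|F| = 5.24×10⁻¹³ N.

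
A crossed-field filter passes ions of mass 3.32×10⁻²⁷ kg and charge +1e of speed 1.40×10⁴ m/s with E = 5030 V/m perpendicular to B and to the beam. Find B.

Balance of forces in the selector: qE = qvB ⇒ B = E/v.
B = 5030/1.40×10⁴ = 0.359 T.

B = 0.359 T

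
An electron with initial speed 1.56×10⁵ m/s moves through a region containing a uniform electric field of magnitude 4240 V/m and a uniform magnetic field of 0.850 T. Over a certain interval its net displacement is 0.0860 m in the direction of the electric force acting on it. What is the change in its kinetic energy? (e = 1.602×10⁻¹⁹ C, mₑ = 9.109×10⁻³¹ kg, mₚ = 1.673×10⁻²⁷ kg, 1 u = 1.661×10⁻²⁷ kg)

The magnetic force is always ⟂ v and does no work; only the electric force changes KE.
ΔKE = F_E · d = |q|E d = (1.602×10⁻¹⁹)(4240)(0.0860) ≈ 5.84×10⁻¹⁷ J.

ΔKE ≈ 5.84×10⁻¹⁷ J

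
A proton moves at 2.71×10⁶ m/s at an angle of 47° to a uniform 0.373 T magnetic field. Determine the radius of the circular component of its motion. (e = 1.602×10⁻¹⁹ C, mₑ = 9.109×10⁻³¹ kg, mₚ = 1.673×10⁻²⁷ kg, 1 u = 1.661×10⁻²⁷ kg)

v⊥ = v sinθ = 2.71×10⁶·sin47° ≈ 1.982×10⁶ m/s.
r = m v⊥/(|q|B) = (1.673×10⁻²⁷)(1.982×10⁶)/((1.602×10⁻¹⁹)(0.373)) ≈ 0.0555 m.

r ≈ 0.0555 m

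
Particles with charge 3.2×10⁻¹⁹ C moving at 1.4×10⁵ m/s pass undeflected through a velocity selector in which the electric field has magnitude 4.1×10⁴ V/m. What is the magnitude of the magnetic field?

B = 0.29 T

Balance of forces in the selector: qE = qvB ⇒ B = E/v.
B = 4.1×10⁴/1.4×10⁵ = 0.29 T.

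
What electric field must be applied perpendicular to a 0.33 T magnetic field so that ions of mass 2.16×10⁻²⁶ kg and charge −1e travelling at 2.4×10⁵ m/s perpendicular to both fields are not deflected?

For straight-line motion qE = qvB, so E = vB.
E = 2.4×10⁵ × 0.33 = 7.9×10⁴ V/m.

E = 7.9×10⁴ V/m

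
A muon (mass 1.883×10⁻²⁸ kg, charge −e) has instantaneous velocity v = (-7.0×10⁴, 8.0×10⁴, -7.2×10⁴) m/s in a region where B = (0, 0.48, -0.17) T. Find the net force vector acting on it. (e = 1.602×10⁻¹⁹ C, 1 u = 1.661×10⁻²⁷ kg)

v×B = (2.10×10⁴, -1.19×10⁴, -3.36×10⁴) N/C.
F = q v×B = (−1.602×10⁻¹⁹ C)·(2.10×10⁴, -1.19×10⁴, -3.36×10⁴) = (-3.36×10⁻¹⁵, 1.91×10⁻¹⁵, 5.38×10⁻¹⁵) N.

F ≈ (-3.36×10⁻¹⁵, 1.91×10⁻¹⁵, 5.38×10⁻¹⁵) N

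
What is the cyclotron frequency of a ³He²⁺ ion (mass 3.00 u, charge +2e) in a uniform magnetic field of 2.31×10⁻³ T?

f ≈ 2.36×10⁴ Hz

f = |q|B/(2πm).
f = (3.204×10⁻¹⁹)(2.31×10⁻³)/(2π·4.983×10⁻²⁷) ≈ 2.36×10⁴ Hz.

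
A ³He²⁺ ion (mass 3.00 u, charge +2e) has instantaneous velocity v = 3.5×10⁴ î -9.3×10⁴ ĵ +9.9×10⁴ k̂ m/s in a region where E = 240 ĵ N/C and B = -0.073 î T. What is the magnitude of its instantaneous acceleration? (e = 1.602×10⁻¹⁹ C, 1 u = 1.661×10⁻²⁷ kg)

|a| ≈ 6.26×10¹¹ m/s²

v×B = (0, -7230, -6790) N/C.
E + v×B = (0, -6990, -6790) N/C.
F = q(E + v×B) = (3.204×10⁻¹⁹ C)·(0, -6990, -6790) = (0, -2.24×10⁻¹⁵, -2.18×10⁻¹⁵) N.
|a| = |F|/m = 3.121×10⁻¹⁵/4.983×10⁻²⁷ ≈ 6.26×10¹¹ m/s².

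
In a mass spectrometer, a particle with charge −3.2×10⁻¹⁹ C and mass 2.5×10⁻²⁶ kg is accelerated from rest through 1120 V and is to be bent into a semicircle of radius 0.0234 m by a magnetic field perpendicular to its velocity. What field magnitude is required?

v = √(2|q|V/m) = √(2·3.2×10⁻¹⁹·1120/2.5×10⁻²⁶) ≈ 1.693×10⁵ m/s.
B = mv/(|q|r) = (2.5×10⁻²⁶)(1.693×10⁵)/((3.2×10⁻¹⁹)(0.0234)) ≈ 0.565 T.

B ≈ 0.565 T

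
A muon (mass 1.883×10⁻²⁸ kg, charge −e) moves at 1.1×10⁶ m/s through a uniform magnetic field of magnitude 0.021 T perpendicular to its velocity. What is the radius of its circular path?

The magnetic force provides the centripetal force: |q|vB = mv²/r.
r = mv/(|q|B) = (1.883×10⁻²⁸)(1.1×10⁶)/((1.602×10⁻¹⁹)(0.021)) ≈ 0.062 m.

r ≈ 0.062 m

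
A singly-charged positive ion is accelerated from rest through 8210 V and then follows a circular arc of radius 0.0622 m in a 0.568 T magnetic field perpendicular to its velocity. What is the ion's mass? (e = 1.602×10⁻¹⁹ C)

m ≈ 1.22×10⁻²⁶ kg

Combine |q|V = ½mv² and r = mv/(|q|B): eliminate v to get m = qB²r²/(2V).
m = (1.602×10⁻¹⁹)(0.568)²(0.0622)²/(2·8210) ≈ 1.22×10⁻²⁶ kg.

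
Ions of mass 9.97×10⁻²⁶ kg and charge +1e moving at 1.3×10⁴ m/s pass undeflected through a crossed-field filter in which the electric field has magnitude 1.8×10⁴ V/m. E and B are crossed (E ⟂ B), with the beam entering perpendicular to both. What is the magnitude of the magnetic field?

Balance of forces in the selector: qE = qvB ⇒ B = E/v.
B = 1.8×10⁴/1.3×10⁴ = 1.4 T.

B = 1.4 T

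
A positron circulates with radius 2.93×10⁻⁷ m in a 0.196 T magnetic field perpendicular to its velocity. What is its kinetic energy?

KE ≈ 2.90×10⁻⁴ eV

v = |q|Br/m, then KE = ½mv² = (qBr)²/(2m).
v = (1.602×10⁻¹⁹)(0.196)(2.93×10⁻⁷)/9.109×10⁻³¹ ≈ 1.010×10⁴ m/s.
KE = ½(9.109×10⁻³¹)(1.010×10⁴)² ≈ 4.65×10⁻²³ J = 2.90×10⁻⁴ eV.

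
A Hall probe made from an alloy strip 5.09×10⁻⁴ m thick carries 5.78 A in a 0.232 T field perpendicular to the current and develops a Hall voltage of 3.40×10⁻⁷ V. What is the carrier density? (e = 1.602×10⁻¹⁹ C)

n ≈ 4.84×10²⁸ m⁻³

From V_H = IB/(n e t), n = IB/(V_H e t).
n = (5.78)(0.232)/((3.40×10⁻⁷)(1.602×10⁻¹⁹)(5.09×10⁻⁴)) ≈ 4.84×10²⁸ m⁻³.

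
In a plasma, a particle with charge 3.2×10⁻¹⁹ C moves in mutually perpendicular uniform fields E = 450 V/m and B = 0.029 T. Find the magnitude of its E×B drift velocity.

In crossed fields the guiding centre drifts at v_d = |E×B|/B² = E/B, independent of charge and mass.
v_d = 450/0.029 = 1.6×10⁴ m/s.

v_d ≈ 1.6×10⁴ m/s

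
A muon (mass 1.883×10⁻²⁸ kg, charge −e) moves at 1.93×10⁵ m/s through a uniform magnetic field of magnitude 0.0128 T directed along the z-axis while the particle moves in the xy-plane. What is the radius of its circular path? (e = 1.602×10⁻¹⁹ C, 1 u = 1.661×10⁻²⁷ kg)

The magnetic force provides the centripetal force: |q|vB = mv²/r.
r = mv/(|q|B) = (1.883×10⁻²⁸)(1.93×10⁵)/((1.602×10⁻¹⁹)(0.0128)) ≈ 0.0177 m.

r ≈ 0.0177 m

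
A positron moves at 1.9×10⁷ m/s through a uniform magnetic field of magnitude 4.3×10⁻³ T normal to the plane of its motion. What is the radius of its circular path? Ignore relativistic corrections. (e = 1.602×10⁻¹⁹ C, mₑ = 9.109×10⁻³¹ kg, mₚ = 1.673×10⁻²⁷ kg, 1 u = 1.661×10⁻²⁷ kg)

r ≈ 0.025 m

The magnetic force provides the centripetal force: |q|vB = mv²/r.
r = mv/(|q|B) = (9.109×10⁻³¹)(1.9×10⁷)/((1.602×10⁻¹⁹)(4.3×10⁻³)) ≈ 0.025 m.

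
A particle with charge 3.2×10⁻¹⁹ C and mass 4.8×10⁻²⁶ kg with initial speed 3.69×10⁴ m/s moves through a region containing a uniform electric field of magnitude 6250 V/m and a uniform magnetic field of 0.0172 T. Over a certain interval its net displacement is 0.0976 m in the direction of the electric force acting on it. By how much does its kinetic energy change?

The magnetic force is always ⟂ v and does no work; only the electric force changes KE.
ΔKE = F_E · d = |q|E d = (3.2×10⁻¹⁹)(6250)(0.0976) ≈ 1.95×10⁻¹⁶ J.

ΔKE ≈ 1.95×10⁻¹⁶ J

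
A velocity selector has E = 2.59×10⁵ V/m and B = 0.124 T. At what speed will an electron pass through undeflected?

Straight-line motion ⇒ electric and magnetic forces cancel, so E = vB.
v = E/B = 2.59×10⁵/0.124 = 2.09×10⁶ m/s.
The result is independent of the particle's charge and mass.

v = 2.09×10⁶ m/s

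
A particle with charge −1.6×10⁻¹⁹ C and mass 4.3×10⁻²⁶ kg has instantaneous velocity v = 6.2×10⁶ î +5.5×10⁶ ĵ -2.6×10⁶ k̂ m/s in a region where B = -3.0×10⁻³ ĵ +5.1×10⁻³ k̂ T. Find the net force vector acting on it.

v×B = (2.03×10⁴, -3.16×10⁴, -1.86×10⁴) N/C.
F = q v×B = (−1.6×10⁻¹⁹ C)·(2.03×10⁴, -3.16×10⁴, -1.86×10⁴) = (-3.24×10⁻¹⁵, 5.06×10⁻¹⁵, 2.98×10⁻¹⁵) N.

F ≈ (-3.24×10⁻¹⁵, 5.06×10⁻¹⁵, 2.98×10⁻¹⁵) N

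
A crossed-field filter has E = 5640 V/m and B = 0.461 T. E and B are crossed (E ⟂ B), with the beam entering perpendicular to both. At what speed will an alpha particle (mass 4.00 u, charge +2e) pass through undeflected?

v = 1.22×10⁴ m/s

Zero net Lorentz force requires |qE| = |q v×B|, i.e. E = vB.
v = E/B = 5640/0.461 = 1.22×10⁴ m/s.
The result is independent of the particle's charge and mass.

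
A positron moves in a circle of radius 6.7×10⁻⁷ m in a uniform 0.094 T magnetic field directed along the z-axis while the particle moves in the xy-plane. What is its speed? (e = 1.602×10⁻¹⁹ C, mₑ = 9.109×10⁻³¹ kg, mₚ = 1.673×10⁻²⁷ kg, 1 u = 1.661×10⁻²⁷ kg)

From |q|vB = mv²/r, v = |q|Br/m.
v = (1.602×10⁻¹⁹)(0.094)(6.7×10⁻⁷)/9.109×10⁻³¹ ≈ 1.1×10⁴ m/s.

v ≈ 1.1×10⁴ m/s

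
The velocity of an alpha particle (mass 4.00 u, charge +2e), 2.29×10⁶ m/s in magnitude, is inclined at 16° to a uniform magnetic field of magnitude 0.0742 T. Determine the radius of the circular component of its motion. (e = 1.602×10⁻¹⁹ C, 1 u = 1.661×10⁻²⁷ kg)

v⊥ = v sinθ = 2.29×10⁶·sin16° ≈ 6.312×10⁵ m/s.
r = m v⊥/(|q|B) = (6.644×10⁻²⁷)(6.312×10⁵)/((3.204×10⁻¹⁹)(0.0742)) ≈ 0.176 m.

r ≈ 0.176 m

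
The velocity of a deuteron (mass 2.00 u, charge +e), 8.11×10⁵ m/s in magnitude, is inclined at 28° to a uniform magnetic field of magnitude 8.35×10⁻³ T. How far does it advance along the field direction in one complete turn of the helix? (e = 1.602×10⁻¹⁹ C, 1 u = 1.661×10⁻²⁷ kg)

v∥ = v cosθ = 8.11×10⁵·cos28° ≈ 7.161×10⁵ m/s.
T = 2πm/(|q|B) = 2π(3.322×10⁻²⁷)/((1.602×10⁻¹⁹)(8.35×10⁻³)) ≈ 1.560×10⁻⁵ s.
pitch = v∥ T = (7.161×10⁵)(1.560×10⁻⁵) ≈ 11.2 m.

p ≈ 11.2 m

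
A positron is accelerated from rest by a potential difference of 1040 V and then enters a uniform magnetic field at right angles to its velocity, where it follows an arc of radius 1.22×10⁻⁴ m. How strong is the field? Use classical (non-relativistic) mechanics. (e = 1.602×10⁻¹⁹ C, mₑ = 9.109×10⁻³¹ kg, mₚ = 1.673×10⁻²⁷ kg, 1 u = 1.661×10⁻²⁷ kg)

v = √(2|q|V/m) = √(2·1.602×10⁻¹⁹·1040/9.109×10⁻³¹) ≈ 1.913×10⁷ m/s.
B = mv/(|q|r) = (9.109×10⁻³¹)(1.913×10⁷)/((1.602×10⁻¹⁹)(1.22×10⁻⁴)) ≈ 0.891 T.

B ≈ 0.891 T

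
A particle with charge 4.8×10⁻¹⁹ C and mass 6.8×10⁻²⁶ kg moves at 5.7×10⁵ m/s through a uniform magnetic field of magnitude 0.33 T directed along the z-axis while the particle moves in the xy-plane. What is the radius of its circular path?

r ≈ 0.24 m

The magnetic force provides the centripetal force: |q|vB = mv²/r.
r = mv/(|q|B) = (6.8×10⁻²⁶)(5.7×10⁵)/((4.8×10⁻¹⁹)(0.33)) ≈ 0.24 m.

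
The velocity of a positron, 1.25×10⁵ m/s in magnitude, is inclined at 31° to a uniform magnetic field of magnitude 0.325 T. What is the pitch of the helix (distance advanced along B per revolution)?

v∥ = v cosθ = 1.25×10⁵·cos31° ≈ 1.071×10⁵ m/s.
T = 2πm/(|q|B) = 2π(9.109×10⁻³¹)/((1.602×10⁻¹⁹)(0.325)) ≈ 1.099×10⁻¹⁰ s.
pitch = v∥ T = (1.071×10⁵)(1.099×10⁻¹⁰) ≈ 1.18×10⁻⁵ m.

p ≈ 1.18×10⁻⁵ m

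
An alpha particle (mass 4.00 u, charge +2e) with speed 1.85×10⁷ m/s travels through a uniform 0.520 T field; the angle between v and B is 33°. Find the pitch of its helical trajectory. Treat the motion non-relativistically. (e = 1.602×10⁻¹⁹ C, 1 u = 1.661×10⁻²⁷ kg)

p ≈ 3.89 m

v∥ = v cosθ = 1.85×10⁷·cos33° ≈ 1.552×10⁷ m/s.
T = 2πm/(|q|B) = 2π(6.644×10⁻²⁷)/((3.204×10⁻¹⁹)(0.520)) ≈ 2.506×10⁻⁷ s.
pitch = v∥ T = (1.552×10⁷)(2.506×10⁻⁷) ≈ 3.89 m.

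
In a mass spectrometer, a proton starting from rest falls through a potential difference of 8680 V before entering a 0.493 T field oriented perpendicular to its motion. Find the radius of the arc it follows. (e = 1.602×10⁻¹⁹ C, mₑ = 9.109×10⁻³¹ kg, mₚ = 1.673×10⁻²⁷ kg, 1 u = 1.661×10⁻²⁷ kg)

Acceleration: |q|V = ½mv² ⇒ v = √(2|q|V/m) = √(2·1.602×10⁻¹⁹·8680/1.673×10⁻²⁷) ≈ 1.289×10⁶ m/s.
In the field: r = mv/(|q|B) = (1.673×10⁻²⁷)(1.289×10⁶)/((1.602×10⁻¹⁹)(0.493)) ≈ 0.0273 m.

r ≈ 0.0273 m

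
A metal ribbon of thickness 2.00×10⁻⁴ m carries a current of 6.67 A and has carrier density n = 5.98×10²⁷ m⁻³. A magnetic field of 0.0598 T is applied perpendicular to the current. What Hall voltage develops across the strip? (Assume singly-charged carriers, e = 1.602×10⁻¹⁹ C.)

V_H = IB/(n e t).
V_H = (6.67)(0.0598)/((5.98×10²⁷)(1.602×10⁻¹⁹)(2.00×10⁻⁴)) ≈ 2.08×10⁻⁶ V.

V_H ≈ 2.08×10⁻⁶ V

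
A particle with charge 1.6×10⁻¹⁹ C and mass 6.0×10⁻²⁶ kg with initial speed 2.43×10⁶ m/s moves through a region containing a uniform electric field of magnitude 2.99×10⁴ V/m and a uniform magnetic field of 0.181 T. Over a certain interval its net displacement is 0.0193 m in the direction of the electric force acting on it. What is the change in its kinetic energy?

The magnetic force is always ⟂ v and does no work; only the electric force changes KE.
ΔKE = F_E · d = |q|E d = (1.6×10⁻¹⁹)(2.99×10⁴)(0.0193) ≈ 9.23×10⁻¹⁷ J.

ΔKE ≈ 9.23×10⁻¹⁷ J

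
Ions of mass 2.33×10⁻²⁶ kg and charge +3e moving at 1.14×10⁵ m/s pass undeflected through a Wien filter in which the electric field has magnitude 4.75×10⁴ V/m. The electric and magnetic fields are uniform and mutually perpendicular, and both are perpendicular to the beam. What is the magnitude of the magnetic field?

Balance of forces in the selector: qE = qvB ⇒ B = E/v.
B = 4.75×10⁴/1.14×10⁵ = 0.417 T.

B = 0.417 T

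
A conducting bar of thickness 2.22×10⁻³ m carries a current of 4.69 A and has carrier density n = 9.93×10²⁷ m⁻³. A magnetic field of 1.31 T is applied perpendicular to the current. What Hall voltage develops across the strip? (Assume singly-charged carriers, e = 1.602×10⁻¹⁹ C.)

V_H = IB/(n e t).
V_H = (4.69)(1.31)/((9.93×10²⁷)(1.602×10⁻¹⁹)(2.22×10⁻³)) ≈ 1.74×10⁻⁶ V.

V_H ≈ 1.74×10⁻⁶ V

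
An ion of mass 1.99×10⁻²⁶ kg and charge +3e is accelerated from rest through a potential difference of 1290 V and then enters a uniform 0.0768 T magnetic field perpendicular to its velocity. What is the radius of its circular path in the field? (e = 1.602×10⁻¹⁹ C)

Acceleration: |q|V = ½mv² ⇒ v = √(2|q|V/m) = √(2·4.806×10⁻¹⁹·1290/1.99×10⁻²⁶) ≈ 2.496×10⁵ m/s.
In the field: r = mv/(|q|B) = (1.99×10⁻²⁶)(2.496×10⁵)/((4.806×10⁻¹⁹)(0.0768)) ≈ 0.135 m.

r ≈ 0.135 m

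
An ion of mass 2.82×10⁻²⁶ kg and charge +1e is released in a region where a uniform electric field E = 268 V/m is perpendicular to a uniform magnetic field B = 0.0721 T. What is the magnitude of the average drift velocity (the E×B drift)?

The E×B drift speed is v_d = E/B.
v_d = 268/0.0721 = 3720 m/s.

v_d ≈ 3720 m/s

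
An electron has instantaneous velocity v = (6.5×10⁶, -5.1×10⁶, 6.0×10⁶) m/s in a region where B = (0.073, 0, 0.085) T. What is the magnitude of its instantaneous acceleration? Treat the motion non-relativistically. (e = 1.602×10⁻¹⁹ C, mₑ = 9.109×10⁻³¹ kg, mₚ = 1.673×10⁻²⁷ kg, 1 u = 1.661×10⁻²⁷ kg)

v×B = (-4.34×10⁵, -1.14×10⁵, 3.72×10⁵) N/C.
F = q v×B = (−1.602×10⁻¹⁹ C)·(-4.34×10⁵, -1.14×10⁵, 3.72×10⁵) = (6.94×10⁻¹⁴, 1.83×10⁻¹⁴, -5.96×10⁻¹⁴) N.
|a| = |F|/m = 9.336×10⁻¹⁴/9.109×10⁻³¹ ≈ 1.02×10¹⁷ m/s².

|a| ≈ 1.02×10¹⁷ m/s²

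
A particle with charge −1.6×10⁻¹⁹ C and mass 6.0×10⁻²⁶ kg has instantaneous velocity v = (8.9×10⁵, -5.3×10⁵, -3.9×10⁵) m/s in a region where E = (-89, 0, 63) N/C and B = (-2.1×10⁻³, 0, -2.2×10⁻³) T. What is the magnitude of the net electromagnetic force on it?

|F| ≈ 5.05×10⁻¹⁶ N

v×B = (1170, 2780, -1110) N/C.
E + v×B = (1080, 2780, -1050) N/C.
F = q(E + v×B) = (−1.6×10⁻¹⁹ C)·(1080, 2780, -1050) = (-1.72×10⁻¹⁶, -4.44×10⁻¹⁶, 1.68×10⁻¹⁶) N.
|F| = 5.05×10⁻¹⁶ N.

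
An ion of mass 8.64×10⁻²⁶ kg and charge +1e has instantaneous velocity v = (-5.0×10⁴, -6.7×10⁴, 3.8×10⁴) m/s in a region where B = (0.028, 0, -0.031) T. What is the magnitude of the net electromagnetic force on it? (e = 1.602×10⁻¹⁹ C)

v×B = (2080, -486, 1880) N/C.
F = q v×B = (1.602×10⁻¹⁹ C)·(2080, -486, 1880) = (3.33×10⁻¹⁶, -7.79×10⁻¹⁷, 3.01×10⁻¹⁶) N.
|F| = 4.55×10⁻¹⁶ N.

|F| ≈ 4.55×10⁻¹⁶ N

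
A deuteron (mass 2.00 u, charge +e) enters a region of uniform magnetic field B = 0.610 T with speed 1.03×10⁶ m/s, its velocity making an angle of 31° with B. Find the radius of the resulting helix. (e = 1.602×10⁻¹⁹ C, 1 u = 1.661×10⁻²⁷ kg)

r ≈ 0.0180 m

v⊥ = v sinθ = 1.03×10⁶·sin31° ≈ 5.305×10⁵ m/s.
r = m v⊥/(|q|B) = (3.322×10⁻²⁷)(5.305×10⁵)/((1.602×10⁻¹⁹)(0.610)) ≈ 0.0180 m.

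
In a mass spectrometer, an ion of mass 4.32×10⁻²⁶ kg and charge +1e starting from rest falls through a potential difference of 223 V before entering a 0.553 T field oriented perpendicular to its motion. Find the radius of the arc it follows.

r ≈ 0.0198 m

Acceleration: |q|V = ½mv² ⇒ v = √(2|q|V/m) = √(2·1.602×10⁻¹⁹·223/4.32×10⁻²⁶) ≈ 4.067×10⁴ m/s.
In the field: r = mv/(|q|B) = (4.32×10⁻²⁶)(4.067×10⁴)/((1.602×10⁻¹⁹)(0.553)) ≈ 0.0198 m.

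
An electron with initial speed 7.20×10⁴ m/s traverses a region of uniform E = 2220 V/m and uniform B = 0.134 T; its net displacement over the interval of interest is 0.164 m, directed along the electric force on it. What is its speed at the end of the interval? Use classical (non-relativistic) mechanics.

v_f ≈ 1.13×10⁷ m/s

B does no work; ΔKE = |q|E d.
½mv_f² = ½mv₀² + |q|Ed = ½(9.109×10⁻³¹)(7.20×10⁴)² + (1.602×10⁻¹⁹)(2220)(0.164) ≈ 2.361×10⁻²¹ J + 5.833×10⁻¹⁷ J ≈ 5.833×10⁻¹⁷ J.
v_f = √(2·5.833×10⁻¹⁷/9.109×10⁻³¹) ≈ 1.13×10⁷ m/s.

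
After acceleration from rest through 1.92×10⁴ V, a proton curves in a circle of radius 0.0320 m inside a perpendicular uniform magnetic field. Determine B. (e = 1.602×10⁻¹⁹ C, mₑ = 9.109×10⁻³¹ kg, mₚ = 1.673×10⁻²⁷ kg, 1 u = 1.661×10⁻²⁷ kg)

B ≈ 0.626 T

v = √(2|q|V/m) = √(2·1.602×10⁻¹⁹·1.92×10⁴/1.673×10⁻²⁷) ≈ 1.918×10⁶ m/s.
B = mv/(|q|r) = (1.673×10⁻²⁷)(1.918×10⁶)/((1.602×10⁻¹⁹)(0.0320)) ≈ 0.626 T.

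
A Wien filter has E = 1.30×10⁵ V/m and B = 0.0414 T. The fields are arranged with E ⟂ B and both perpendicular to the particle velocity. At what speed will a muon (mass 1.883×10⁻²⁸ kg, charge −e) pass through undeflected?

v = 3.14×10⁶ m/s

Straight-line motion ⇒ electric and magnetic forces cancel, so E = vB.
v = E/B = 1.30×10⁵/0.0414 = 3.14×10⁶ m/s.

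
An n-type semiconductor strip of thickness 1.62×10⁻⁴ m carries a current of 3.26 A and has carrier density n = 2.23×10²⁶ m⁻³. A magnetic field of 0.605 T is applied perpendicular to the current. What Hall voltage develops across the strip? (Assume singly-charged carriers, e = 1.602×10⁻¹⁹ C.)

V_H ≈ 3.41×10⁻⁴ V

V_H = IB/(n e t).
V_H = (3.26)(0.605)/((2.23×10²⁶)(1.602×10⁻¹⁹)(1.62×10⁻⁴)) ≈ 3.41×10⁻⁴ V.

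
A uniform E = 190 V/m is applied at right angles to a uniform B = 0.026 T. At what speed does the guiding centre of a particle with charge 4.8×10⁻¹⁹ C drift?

The steady drift has the magnetic force balancing the electric force, so v_d = E/B.
v_d = 190/0.026 = 7300 m/s.

v_d ≈ 7300 m/s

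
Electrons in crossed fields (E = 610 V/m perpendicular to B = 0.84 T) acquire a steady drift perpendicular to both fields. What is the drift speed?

In crossed fields the guiding centre drifts at v_d = |E×B|/B² = E/B, independent of charge and mass.
v_d = 610/0.84 = 730 m/s.

v_d ≈ 730 m/s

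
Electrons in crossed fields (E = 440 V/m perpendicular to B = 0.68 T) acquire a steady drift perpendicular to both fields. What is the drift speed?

The E×B drift speed is v_d = E/B.
v_d = 440/0.68 = 650 m/s.

v_d ≈ 650 m/s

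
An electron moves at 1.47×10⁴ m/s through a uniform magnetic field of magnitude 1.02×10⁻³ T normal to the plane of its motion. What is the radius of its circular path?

r ≈ 8.19×10⁻⁵ m

The magnetic force provides the centripetal force: |q|vB = mv²/r.
r = mv/(|q|B) = (9.109×10⁻³¹)(1.47×10⁴)/((1.602×10⁻¹⁹)(1.02×10⁻³)) ≈ 8.19×10⁻⁵ m.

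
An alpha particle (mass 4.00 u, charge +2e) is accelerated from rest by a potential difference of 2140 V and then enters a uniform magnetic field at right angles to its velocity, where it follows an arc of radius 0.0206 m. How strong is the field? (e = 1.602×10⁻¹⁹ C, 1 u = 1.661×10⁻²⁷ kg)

v = √(2|q|V/m) = √(2·3.204×10⁻¹⁹·2140/6.644×10⁻²⁷) ≈ 4.543×10⁵ m/s.
B = mv/(|q|r) = (6.644×10⁻²⁷)(4.543×10⁵)/((3.204×10⁻¹⁹)(0.0206)) ≈ 0.457 T.

B ≈ 0.457 T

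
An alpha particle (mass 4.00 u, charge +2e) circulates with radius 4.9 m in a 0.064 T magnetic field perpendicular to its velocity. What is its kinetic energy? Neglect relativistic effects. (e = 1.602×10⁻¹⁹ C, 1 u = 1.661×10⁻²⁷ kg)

v = |q|Br/m, then KE = ½mv² = (qBr)²/(2m).
v = (3.204×10⁻¹⁹)(0.064)(4.9)/6.644×10⁻²⁷ ≈ 1.512×10⁷ m/s.
KE = ½(6.644×10⁻²⁷)(1.512×10⁷)² ≈ 7.6×10⁻¹³ J = 4.7×10⁶ eV.

KE ≈ 4.7×10⁶ eV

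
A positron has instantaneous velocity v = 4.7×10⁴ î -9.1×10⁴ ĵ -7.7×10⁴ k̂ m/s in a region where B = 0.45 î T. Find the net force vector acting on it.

v×B = (0, -3.46×10⁴, 4.10×10⁴) N/C.
F = q v×B = (1.602×10⁻¹⁹ C)·(0, -3.46×10⁴, 4.10×10⁴) = (0, -5.55×10⁻¹⁵, 6.56×10⁻¹⁵) N.

F ≈ (0, -5.55×10⁻¹⁵, 6.56×10⁻¹⁵) N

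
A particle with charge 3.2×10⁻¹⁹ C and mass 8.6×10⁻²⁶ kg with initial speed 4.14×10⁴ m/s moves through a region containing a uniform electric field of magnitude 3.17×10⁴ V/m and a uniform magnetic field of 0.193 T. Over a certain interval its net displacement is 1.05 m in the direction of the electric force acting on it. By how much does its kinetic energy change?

The magnetic force is always ⟂ v and does no work; only the electric force changes KE.
ΔKE = F_E · d = |q|E d = (3.2×10⁻¹⁹)(3.17×10⁴)(1.05) ≈ 1.07×10⁻¹⁴ J.

ΔKE ≈ 1.07×10⁻¹⁴ J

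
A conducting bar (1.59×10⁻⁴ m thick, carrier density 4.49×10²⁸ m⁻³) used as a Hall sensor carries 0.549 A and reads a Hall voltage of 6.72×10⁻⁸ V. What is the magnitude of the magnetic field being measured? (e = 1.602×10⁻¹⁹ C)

B ≈ 0.140 T

From V_H = IB/(n e t), B = V_H n e t / I.
B = (6.72×10⁻⁸)(4.49×10²⁸)(1.602×10⁻¹⁹)(1.59×10⁻⁴)/0.549 ≈ 0.140 T.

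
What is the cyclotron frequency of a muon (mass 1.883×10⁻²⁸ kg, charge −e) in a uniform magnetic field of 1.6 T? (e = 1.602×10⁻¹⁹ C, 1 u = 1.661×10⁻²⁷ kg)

f ≈ 2.2×10⁸ Hz

f = |q|B/(2πm).
f = (1.602×10⁻¹⁹)(1.6)/(2π·1.883×10⁻²⁸) ≈ 2.2×10⁸ Hz.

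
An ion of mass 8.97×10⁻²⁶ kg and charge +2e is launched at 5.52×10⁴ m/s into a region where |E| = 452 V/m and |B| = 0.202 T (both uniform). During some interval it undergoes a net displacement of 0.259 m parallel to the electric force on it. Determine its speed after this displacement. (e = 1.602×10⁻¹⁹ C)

v_f ≈ 6.23×10⁴ m/s

B does no work; ΔKE = |q|E d.
½mv_f² = ½mv₀² + |q|Ed = ½(8.97×10⁻²⁶)(5.52×10⁴)² + (3.204×10⁻¹⁹)(452)(0.259) ≈ 1.367×10⁻¹⁶ J + 3.751×10⁻¹⁷ J ≈ 1.742×10⁻¹⁶ J.
v_f = √(2·1.742×10⁻¹⁶/8.97×10⁻²⁶) ≈ 6.23×10⁴ m/s.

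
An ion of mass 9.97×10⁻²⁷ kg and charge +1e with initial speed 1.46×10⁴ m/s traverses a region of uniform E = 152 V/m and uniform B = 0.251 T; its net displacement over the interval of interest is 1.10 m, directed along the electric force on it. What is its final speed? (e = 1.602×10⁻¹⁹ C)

B does no work; ΔKE = |q|E d.
½mv_f² = ½mv₀² + |q|Ed = ½(9.97×10⁻²⁷)(1.46×10⁴)² + (1.602×10⁻¹⁹)(152)(1.10) ≈ 1.063×10⁻¹⁸ J + 2.679×10⁻¹⁷ J ≈ 2.785×10⁻¹⁷ J.
v_f = √(2·2.785×10⁻¹⁷/9.97×10⁻²⁷) ≈ 7.47×10⁴ m/s.

v_f ≈ 7.47×10⁴ m/s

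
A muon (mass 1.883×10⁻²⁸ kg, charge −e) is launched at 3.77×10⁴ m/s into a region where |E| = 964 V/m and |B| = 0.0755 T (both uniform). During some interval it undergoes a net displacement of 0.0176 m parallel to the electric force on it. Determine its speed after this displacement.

v_f ≈ 1.74×10⁵ m/s

B does no work; ΔKE = |q|E d.
½mv_f² = ½mv₀² + |q|Ed = ½(1.883×10⁻²⁸)(3.77×10⁴)² + (1.602×10⁻¹⁹)(964)(0.0176) ≈ 1.338×10⁻¹⁹ J + 2.718×10⁻¹⁸ J ≈ 2.852×10⁻¹⁸ J.
v_f = √(2·2.852×10⁻¹⁸/1.883×10⁻²⁸) ≈ 1.74×10⁵ m/s.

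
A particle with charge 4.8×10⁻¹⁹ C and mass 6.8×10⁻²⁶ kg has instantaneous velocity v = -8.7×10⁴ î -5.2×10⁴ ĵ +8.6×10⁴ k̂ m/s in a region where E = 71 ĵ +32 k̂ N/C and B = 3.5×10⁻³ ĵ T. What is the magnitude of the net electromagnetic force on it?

|F| ≈ 1.98×10⁻¹⁶ N

v×B = (-301, 0, -304) N/C.
E + v×B = (-301, 71.0, -272) N/C.
F = q(E + v×B) = (4.8×10⁻¹⁹ C)·(-301, 71.0, -272) = (-1.44×10⁻¹⁶, 3.41×10⁻¹⁷, -1.31×10⁻¹⁶) N.
|F| = 1.98×10⁻¹⁶ N.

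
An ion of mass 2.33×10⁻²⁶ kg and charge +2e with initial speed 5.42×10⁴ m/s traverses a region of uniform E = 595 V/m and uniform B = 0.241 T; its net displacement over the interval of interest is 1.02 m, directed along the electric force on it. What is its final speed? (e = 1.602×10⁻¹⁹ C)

B does no work; ΔKE = |q|E d.
½mv_f² = ½mv₀² + |q|Ed = ½(2.33×10⁻²⁶)(5.42×10⁴)² + (3.204×10⁻¹⁹)(595)(1.02) ≈ 3.422×10⁻¹⁷ J + 1.945×10⁻¹⁶ J ≈ 2.287×10⁻¹⁶ J.
v_f = √(2·2.287×10⁻¹⁶/2.33×10⁻²⁶) ≈ 1.40×10⁵ m/s.

v_f ≈ 1.40×10⁵ m/s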